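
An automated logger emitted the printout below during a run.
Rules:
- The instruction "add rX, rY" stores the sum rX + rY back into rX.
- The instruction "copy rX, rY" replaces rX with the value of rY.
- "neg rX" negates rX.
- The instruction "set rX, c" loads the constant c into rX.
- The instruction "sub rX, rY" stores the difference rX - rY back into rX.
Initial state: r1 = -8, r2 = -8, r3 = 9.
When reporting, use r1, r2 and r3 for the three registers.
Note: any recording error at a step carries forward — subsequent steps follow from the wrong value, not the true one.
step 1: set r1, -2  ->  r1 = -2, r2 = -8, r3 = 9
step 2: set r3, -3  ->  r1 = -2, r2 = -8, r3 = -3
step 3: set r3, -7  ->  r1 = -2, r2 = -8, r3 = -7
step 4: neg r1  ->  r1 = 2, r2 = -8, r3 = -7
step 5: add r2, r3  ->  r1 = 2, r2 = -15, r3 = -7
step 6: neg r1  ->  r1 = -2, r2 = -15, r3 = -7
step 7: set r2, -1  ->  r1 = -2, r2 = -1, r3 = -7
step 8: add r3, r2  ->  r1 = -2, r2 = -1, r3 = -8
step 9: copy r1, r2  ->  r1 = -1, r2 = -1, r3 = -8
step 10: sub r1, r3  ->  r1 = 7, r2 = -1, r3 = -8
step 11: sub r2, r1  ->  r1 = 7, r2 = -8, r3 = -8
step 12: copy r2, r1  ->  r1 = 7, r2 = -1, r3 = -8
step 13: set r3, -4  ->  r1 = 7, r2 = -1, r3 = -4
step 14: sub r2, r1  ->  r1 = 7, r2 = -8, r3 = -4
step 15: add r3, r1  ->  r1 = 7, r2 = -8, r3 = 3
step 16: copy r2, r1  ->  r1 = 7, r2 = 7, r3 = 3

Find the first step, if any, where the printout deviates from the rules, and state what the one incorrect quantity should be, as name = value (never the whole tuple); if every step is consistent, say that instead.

step 12, r2 = 7

step 1: r1 = -2 -> no discrepancy
step 2: r3 = -3 -> agrees with the printout
step 3: r3 = -7 -> verified
step 4: r1 = -(-2) = 2 -> same as recorded
step 5: r2 = -8 + -7 = -15 -> checks out
step 6: r1 = -(2) = -2 -> agrees with the printout
step 7: r2 = -1 -> verified
step 8: r3 = -7 + -1 = -8 -> exactly as logged
step 9: r1 = -1 -> verified
step 10: r1 = -1 - -8 = 7 -> matches
step 11: r2 = -1 - 7 = -8 -> no discrepancy
step 12: r2 = 7 -> a discrepancy with the printout
The earliest wrong entry is at step 12: it should read r2 = 7.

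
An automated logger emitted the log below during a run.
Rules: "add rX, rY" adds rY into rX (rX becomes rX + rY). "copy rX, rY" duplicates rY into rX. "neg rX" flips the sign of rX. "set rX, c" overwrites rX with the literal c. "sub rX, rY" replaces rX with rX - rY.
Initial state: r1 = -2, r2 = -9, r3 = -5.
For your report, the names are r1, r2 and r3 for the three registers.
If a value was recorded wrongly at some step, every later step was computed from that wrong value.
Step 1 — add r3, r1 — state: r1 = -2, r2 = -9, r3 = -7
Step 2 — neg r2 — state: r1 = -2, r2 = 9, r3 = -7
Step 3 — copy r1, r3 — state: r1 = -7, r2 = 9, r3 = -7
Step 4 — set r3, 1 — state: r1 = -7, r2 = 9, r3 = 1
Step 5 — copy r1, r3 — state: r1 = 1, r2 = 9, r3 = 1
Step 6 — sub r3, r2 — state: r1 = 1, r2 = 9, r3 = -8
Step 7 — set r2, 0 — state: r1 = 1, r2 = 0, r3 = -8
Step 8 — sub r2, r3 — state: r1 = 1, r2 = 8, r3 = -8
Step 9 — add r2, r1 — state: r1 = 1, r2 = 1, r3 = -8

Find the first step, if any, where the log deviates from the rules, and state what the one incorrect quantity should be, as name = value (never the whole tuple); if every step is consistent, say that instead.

step 9, r2 = 9

step 1: r3 = -5 + -2 = -7 -> checks out
step 2: r2 = -(-9) = 9 -> agrees with the log
step 3: r1 = -7 -> exactly as logged
step 4: r3 = 1 -> checks out
step 5: r1 = 1 -> matches
step 6: r3 = 1 - 9 = -8 -> matches
step 7: r2 = 0 -> verified
step 8: r2 = 0 - -8 = 8 -> no discrepancy
step 9: r2 = 8 + 1 = 9 -> a discrepancy with the log
Step 9 is the first one off; corrected, r2 = 9.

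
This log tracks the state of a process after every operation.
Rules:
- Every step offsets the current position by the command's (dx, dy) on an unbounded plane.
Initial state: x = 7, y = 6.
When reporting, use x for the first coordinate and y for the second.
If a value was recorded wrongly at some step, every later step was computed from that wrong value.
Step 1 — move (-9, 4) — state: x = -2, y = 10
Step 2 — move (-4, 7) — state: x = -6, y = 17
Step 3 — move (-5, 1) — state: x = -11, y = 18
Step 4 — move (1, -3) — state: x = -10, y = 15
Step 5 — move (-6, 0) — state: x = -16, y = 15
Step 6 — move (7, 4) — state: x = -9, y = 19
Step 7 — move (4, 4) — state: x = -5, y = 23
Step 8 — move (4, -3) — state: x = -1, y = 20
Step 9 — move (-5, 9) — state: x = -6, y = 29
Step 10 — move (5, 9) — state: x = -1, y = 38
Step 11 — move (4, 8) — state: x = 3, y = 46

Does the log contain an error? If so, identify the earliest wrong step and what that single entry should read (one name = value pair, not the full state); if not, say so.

no error

Recomputing the run from the initial state:
step 1: x = -2, y = 10
step 2: x = -6, y = 17
step 3: x = -11, y = 18
step 4: x = -10, y = 15
step 5: x = -16, y = 15
step 6: x = -9, y = 19
step 7: x = -5, y = 23
step 8: x = -1, y = 20
step 9: x = -6, y = 29
step 10: x = -1, y = 38
step 11: x = 3, y = 46
This matches the log at every step.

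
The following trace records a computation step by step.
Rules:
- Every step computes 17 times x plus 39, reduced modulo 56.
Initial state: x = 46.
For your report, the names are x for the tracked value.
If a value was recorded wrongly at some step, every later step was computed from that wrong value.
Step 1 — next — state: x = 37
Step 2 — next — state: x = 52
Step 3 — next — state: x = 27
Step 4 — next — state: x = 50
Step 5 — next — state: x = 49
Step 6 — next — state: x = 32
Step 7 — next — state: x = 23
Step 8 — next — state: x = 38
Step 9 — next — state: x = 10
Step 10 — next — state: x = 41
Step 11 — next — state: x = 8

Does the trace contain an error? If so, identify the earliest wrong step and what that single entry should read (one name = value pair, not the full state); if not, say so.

step 9, x = 13

1. x = (17*46 + 39) mod 56 = 37 (no discrepancy)
2. x = (17*37 + 39) mod 56 = 52 (checks out)
3. x = (17*52 + 39) mod 56 = 27 (same as recorded)
4. x = (17*27 + 39) mod 56 = 50 (exactly as logged)
5. x = (17*50 + 39) mod 56 = 49 (matches)
6. x = (17*49 + 39) mod 56 = 32 (matches)
7. x = (17*32 + 39) mod 56 = 23 (consistent with the trace)
8. x = (17*23 + 39) mod 56 = 38 (exactly as logged)
9. x = (17*38 + 39) mod 56 = 13 (first mismatch against the trace)
Conclusion: step 9 carries the first error; the entry should be x = 13.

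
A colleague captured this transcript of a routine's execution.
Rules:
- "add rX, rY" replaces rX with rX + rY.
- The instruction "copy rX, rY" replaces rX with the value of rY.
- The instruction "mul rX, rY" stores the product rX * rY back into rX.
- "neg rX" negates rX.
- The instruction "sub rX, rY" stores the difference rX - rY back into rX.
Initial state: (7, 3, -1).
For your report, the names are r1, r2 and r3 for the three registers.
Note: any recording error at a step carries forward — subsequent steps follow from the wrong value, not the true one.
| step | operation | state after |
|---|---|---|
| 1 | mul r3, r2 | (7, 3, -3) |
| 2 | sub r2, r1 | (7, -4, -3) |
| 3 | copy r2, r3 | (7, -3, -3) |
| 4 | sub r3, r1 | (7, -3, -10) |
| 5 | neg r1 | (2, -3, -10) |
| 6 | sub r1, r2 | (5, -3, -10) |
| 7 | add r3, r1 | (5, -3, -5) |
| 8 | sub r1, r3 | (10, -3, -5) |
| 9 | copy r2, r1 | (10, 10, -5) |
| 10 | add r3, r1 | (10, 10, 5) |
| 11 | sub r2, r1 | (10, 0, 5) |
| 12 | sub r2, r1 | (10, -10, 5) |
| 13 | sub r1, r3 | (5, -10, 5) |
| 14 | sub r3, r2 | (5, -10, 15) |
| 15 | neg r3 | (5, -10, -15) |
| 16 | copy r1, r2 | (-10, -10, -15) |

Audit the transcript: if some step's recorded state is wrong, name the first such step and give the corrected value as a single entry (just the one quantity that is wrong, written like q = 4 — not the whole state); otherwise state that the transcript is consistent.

Recomputing the run from the initial state:
step 1: r1 = 7, r2 = 3, r3 = -3
step 2: r1 = 7, r2 = -4, r3 = -3
step 3: r1 = 7, r2 = -3, r3 = -3
step 4: r1 = 7, r2 = -3, r3 = -10
step 5: r1 = -7, r2 = -3, r3 = -10
step 6: r1 = -4, r2 = -3, r3 = -10
step 7: r1 = -4, r2 = -3, r3 = -14
step 8: r1 = 10, r2 = -3, r3 = -14
step 9: r1 = 10, r2 = 10, r3 = -14
step 10: r1 = 10, r2 = 10, r3 = -4
step 11: r1 = 10, r2 = 0, r3 = -4
step 12: r1 = 10, r2 = -10, r3 = -4
step 13: r1 = 14, r2 = -10, r3 = -4
step 14: r1 = 14, r2 = -10, r3 = 6
step 15: r1 = 14, r2 = -10, r3 = -6
step 16: r1 = -10, r2 = -10, r3 = -6
The first disagreement with the transcript is at step 5, where the value should be r1 = -7.

step 5, r1 = -7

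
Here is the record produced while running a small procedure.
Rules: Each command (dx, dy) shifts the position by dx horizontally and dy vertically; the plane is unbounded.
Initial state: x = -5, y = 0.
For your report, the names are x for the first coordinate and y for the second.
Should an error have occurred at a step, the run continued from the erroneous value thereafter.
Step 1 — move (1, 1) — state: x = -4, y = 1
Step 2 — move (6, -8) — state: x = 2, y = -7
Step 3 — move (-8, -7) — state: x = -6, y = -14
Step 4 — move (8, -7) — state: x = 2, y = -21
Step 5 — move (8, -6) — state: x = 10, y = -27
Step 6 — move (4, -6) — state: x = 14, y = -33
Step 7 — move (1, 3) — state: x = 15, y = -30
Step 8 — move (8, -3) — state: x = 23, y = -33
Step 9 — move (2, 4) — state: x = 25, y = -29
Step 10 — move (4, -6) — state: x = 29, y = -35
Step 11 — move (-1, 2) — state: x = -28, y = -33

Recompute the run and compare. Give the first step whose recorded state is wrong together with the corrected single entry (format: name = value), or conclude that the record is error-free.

step 11, x = 28

1. x = -5 + (1) = -4, y = 0 + (1) = 1 (consistent with the record)
2. x = -4 + (6) = 2, y = 1 + (-8) = -7 (no discrepancy)
3. x = 2 + (-8) = -6, y = -7 + (-7) = -14 (no discrepancy)
4. x = -6 + (8) = 2, y = -14 + (-7) = -21 (no discrepancy)
5. x = 2 + (8) = 10, y = -21 + (-6) = -27 (matches)
6. x = 10 + (4) = 14, y = -27 + (-6) = -33 (same as recorded)
7. x = 14 + (1) = 15, y = -33 + (3) = -30 (confirmed correct)
8. x = 15 + (8) = 23, y = -30 + (-3) = -33 (exactly as logged)
9. x = 23 + (2) = 25, y = -33 + (4) = -29 (same as recorded)
10. x = 25 + (4) = 29, y = -29 + (-6) = -35 (verified)
11. x = 29 + (-1) = 28, y = -35 + (2) = -33 (first mismatch against the record)
First deviation found at step 11; the corrected entry is x = 28.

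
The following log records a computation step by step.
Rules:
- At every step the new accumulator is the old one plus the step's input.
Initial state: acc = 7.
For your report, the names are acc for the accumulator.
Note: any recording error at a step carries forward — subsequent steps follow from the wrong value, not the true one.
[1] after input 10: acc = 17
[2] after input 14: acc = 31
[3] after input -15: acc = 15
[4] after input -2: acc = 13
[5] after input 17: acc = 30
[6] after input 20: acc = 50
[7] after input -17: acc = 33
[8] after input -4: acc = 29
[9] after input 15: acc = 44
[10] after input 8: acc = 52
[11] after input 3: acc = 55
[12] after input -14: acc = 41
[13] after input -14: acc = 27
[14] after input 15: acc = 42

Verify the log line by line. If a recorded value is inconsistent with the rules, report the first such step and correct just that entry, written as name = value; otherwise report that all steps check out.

step 3, acc = 16

Recomputing the run from the initial state:
step 1: acc = 17
step 2: acc = 31
step 3: acc = 16
step 4: acc = 14
step 5: acc = 31
step 6: acc = 51
step 7: acc = 34
step 8: acc = 30
step 9: acc = 45
step 10: acc = 53
step 11: acc = 56
step 12: acc = 42
step 13: acc = 28
step 14: acc = 43
The first disagreement with the log is at step 3, where the value should be acc = 16.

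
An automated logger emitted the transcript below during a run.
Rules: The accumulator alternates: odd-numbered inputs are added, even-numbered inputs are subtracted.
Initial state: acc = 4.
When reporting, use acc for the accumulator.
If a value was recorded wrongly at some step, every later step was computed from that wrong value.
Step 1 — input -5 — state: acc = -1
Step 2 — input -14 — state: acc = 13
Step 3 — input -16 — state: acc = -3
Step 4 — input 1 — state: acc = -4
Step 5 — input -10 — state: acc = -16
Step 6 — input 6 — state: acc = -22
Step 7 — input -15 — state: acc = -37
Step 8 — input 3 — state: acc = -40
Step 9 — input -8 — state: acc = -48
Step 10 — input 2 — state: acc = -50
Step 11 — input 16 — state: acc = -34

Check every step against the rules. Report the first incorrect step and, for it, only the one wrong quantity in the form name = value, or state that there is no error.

step 5, acc = -14

1. acc = 4 + -5 = -1 (exactly as logged)
2. acc = -1 - -14 = 13 (checks out)
3. acc = 13 + -16 = -3 (confirmed correct)
4. acc = -3 - 1 = -4 (in agreement)
5. acc = -4 + -10 = -14 (the transcript disagrees here)
Step 5 is the first one off; corrected, acc = -14.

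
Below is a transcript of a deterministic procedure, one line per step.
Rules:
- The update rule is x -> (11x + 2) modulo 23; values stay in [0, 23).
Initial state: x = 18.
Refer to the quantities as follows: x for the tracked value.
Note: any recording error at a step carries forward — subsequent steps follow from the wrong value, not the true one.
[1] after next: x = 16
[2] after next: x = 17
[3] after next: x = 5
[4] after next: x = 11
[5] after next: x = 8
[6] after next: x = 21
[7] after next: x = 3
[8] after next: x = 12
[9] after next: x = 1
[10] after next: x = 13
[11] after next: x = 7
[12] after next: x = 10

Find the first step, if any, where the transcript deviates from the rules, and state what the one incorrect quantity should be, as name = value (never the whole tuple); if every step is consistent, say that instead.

step 1: x = (11*18 + 2) mod 23 = 16 -> no discrepancy
step 2: x = (11*16 + 2) mod 23 = 17 -> no discrepancy
step 3: x = (11*17 + 2) mod 23 = 5 -> matches
step 4: x = (11*5 + 2) mod 23 = 11 -> in agreement
step 5: x = (11*11 + 2) mod 23 = 8 -> exactly as logged
step 6: x = (11*8 + 2) mod 23 = 21 -> consistent with the transcript
step 7: x = (11*21 + 2) mod 23 = 3 -> consistent with the transcript
step 8: x = (11*3 + 2) mod 23 = 12 -> no discrepancy
step 9: x = (11*12 + 2) mod 23 = 19 -> the transcript has a different value
The audit stops at step 9: the recorded entry is wrong and should be x = 19.

step 9, x = 19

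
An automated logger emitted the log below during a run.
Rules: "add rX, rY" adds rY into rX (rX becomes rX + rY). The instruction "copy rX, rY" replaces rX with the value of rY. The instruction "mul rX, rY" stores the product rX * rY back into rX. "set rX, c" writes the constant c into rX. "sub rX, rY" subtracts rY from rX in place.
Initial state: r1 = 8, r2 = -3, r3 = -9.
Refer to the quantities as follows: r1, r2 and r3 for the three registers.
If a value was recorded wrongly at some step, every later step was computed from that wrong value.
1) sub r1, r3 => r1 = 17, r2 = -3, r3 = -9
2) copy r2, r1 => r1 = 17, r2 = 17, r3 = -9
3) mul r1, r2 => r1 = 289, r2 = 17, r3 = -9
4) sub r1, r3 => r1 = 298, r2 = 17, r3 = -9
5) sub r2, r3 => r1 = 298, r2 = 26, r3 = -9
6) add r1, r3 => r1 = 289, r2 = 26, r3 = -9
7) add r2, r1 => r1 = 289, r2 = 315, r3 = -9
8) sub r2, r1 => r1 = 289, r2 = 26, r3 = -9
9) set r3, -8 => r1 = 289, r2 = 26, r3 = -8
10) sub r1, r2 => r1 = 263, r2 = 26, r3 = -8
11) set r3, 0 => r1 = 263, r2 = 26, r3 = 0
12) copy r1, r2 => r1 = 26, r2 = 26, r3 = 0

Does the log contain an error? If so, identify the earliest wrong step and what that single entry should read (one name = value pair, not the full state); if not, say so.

no error

Recomputing the run from the initial state:
step 1: r1 = 17, r2 = -3, r3 = -9
step 2: r1 = 17, r2 = 17, r3 = -9
step 3: r1 = 289, r2 = 17, r3 = -9
step 4: r1 = 298, r2 = 17, r3 = -9
step 5: r1 = 298, r2 = 26, r3 = -9
step 6: r1 = 289, r2 = 26, r3 = -9
step 7: r1 = 289, r2 = 315, r3 = -9
step 8: r1 = 289, r2 = 26, r3 = -9
step 9: r1 = 289, r2 = 26, r3 = -8
step 10: r1 = 263, r2 = 26, r3 = -8
step 11: r1 = 263, r2 = 26, r3 = 0
step 12: r1 = 26, r2 = 26, r3 = 0
This matches the log at every step.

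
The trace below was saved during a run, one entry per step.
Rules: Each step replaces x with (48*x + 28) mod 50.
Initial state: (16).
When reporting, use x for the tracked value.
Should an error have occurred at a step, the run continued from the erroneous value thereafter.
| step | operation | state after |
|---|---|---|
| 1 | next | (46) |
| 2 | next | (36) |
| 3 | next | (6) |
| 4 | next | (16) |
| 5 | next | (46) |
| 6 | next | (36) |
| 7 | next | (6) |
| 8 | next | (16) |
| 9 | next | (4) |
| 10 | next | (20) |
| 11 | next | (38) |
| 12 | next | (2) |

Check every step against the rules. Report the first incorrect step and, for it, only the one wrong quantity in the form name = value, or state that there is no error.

1. x = (48*16 + 28) mod 50 = 46 (in agreement)
2. x = (48*46 + 28) mod 50 = 36 (same as recorded)
3. x = (48*36 + 28) mod 50 = 6 (matches)
4. x = (48*6 + 28) mod 50 = 16 (checks out)
5. x = (48*16 + 28) mod 50 = 46 (verified)
6. x = (48*46 + 28) mod 50 = 36 (checks out)
7. x = (48*36 + 28) mod 50 = 6 (consistent with the trace)
8. x = (48*6 + 28) mod 50 = 16 (same as recorded)
9. x = (48*16 + 28) mod 50 = 46 (a discrepancy with the trace)
Step 9 is the first one off; corrected, x = 46.

step 9, x = 46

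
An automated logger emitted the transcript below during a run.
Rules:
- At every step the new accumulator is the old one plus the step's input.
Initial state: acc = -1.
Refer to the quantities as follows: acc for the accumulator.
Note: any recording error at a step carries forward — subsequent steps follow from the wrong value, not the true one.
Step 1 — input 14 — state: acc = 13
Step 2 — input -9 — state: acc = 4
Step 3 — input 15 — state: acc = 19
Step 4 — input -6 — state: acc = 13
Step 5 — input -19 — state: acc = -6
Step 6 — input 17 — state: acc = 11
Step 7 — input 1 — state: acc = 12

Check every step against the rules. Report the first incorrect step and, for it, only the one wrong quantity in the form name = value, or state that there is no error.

no error

Recomputing the run from the initial state:
step 1: acc = 13
step 2: acc = 4
step 3: acc = 19
step 4: acc = 13
step 5: acc = -6
step 6: acc = 11
step 7: acc = 12
This matches the transcript at every step.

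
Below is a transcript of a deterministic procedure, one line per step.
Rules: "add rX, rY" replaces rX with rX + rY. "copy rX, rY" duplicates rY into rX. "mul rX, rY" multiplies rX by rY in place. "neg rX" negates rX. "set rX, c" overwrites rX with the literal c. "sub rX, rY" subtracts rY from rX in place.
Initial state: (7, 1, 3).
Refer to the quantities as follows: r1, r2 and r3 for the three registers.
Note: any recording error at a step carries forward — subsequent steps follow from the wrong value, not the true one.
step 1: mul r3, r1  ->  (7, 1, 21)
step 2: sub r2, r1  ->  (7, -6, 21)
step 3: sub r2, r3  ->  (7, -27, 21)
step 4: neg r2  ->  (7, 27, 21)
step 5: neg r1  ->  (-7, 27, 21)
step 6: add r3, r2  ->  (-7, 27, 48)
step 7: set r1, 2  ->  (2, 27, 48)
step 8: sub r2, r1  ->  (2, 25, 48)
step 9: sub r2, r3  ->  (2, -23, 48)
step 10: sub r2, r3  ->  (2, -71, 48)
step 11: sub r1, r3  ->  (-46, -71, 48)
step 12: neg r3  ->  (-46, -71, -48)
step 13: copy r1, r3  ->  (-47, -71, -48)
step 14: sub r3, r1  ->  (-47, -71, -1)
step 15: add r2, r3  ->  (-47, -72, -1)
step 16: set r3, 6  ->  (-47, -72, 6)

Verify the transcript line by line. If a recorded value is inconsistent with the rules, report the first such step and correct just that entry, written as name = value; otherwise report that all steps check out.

Step 1: r3 = 3 * 7 = 21 — verified.
Step 2: r2 = 1 - 7 = -6 — verified.
Step 3: r2 = -6 - 21 = -27 — in agreement.
Step 4: r2 = -(-27) = 27 — exactly as logged.
Step 5: r1 = -(7) = -7 — confirmed correct.
Step 6: r3 = 21 + 27 = 48 — checks out.
Step 7: r1 = 2 — agrees with the transcript.
Step 8: r2 = 27 - 2 = 25 — no discrepancy.
Step 9: r2 = 25 - 48 = -23 — consistent with the transcript.
Step 10: r2 = -23 - 48 = -71 — confirmed correct.
Step 11: r1 = 2 - 48 = -46 — matches.
Step 12: r3 = -(48) = -48 — agrees with the transcript.
Step 13: r1 = -48 — not what was recorded.
First incorrect step: 13; the correct value is r1 = -48.

step 13, r1 = -48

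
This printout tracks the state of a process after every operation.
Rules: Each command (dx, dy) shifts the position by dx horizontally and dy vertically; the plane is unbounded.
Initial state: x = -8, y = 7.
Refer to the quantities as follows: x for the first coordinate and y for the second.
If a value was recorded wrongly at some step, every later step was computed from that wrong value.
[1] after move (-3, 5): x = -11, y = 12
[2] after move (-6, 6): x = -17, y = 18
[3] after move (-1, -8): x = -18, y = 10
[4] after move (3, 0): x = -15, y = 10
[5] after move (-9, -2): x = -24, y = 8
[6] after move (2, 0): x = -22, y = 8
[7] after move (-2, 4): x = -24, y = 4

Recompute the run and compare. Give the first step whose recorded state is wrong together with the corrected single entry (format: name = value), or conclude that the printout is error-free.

Step 1: x = -8 + (-3) = -11, y = 7 + (5) = 12 — matches.
Step 2: x = -11 + (-6) = -17, y = 12 + (6) = 18 — exactly as logged.
Step 3: x = -17 + (-1) = -18, y = 18 + (-8) = 10 — verified.
Step 4: x = -18 + (3) = -15, y = 10 + (0) = 10 — exactly as logged.
Step 5: x = -15 + (-9) = -24, y = 10 + (-2) = 8 — verified.
Step 6: x = -24 + (2) = -22, y = 8 + (0) = 8 — agrees with the printout.
Step 7: x = -22 + (-2) = -24, y = 8 + (4) = 12 — a discrepancy with the printout.
First incorrect step: 7; the correct value is y = 12.

step 7, y = 12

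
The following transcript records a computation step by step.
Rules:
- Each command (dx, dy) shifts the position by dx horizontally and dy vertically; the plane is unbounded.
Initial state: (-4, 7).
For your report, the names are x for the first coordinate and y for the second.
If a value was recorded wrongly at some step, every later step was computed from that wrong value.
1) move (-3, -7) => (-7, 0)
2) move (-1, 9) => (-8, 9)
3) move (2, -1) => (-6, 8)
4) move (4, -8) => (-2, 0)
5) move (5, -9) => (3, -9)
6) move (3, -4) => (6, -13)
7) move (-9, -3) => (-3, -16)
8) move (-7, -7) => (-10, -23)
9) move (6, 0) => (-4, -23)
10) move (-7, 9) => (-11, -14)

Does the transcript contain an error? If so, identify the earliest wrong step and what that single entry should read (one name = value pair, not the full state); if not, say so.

no error

step 1: x = -4 + (-3) = -7, y = 7 + (-7) = 0 -> verified
step 2: x = -7 + (-1) = -8, y = 0 + (9) = 9 -> consistent with the transcript
step 3: x = -8 + (2) = -6, y = 9 + (-1) = 8 -> checks out
step 4: x = -6 + (4) = -2, y = 8 + (-8) = 0 -> consistent with the transcript
step 5: x = -2 + (5) = 3, y = 0 + (-9) = -9 -> consistent with the transcript
step 6: x = 3 + (3) = 6, y = -9 + (-4) = -13 -> confirmed correct
step 7: x = 6 + (-9) = -3, y = -13 + (-3) = -16 -> matches
step 8: x = -3 + (-7) = -10, y = -16 + (-7) = -23 -> matches
step 9: x = -10 + (6) = -4, y = -23 + (0) = -23 -> confirmed correct
step 10: x = -4 + (-7) = -11, y = -23 + (9) = -14 -> confirmed correct
Each recorded entry agrees with the recomputation.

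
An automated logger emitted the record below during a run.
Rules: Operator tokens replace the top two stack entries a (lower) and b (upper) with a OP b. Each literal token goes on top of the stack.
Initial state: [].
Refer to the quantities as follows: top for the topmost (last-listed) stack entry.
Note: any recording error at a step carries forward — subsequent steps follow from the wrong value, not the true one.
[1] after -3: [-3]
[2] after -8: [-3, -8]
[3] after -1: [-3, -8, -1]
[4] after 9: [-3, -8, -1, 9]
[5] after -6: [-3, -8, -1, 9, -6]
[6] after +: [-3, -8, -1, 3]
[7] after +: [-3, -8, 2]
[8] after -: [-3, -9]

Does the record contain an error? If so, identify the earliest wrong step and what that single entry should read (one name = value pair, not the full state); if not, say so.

step 8, top = -10

1. push -3: top = -3 (confirmed correct)
2. push -8: top = -8 (same as recorded)
3. push -1: top = -1 (agrees with the record)
4. push 9: top = 9 (consistent with the record)
5. push -6: top = -6 (verified)
6. 9 + -6 = 3 (verified)
7. -1 + 3 = 2 (in agreement)
8. -8 - 2 = -10 (the record disagrees here)
Step 8 is the first one off; corrected, top = -10.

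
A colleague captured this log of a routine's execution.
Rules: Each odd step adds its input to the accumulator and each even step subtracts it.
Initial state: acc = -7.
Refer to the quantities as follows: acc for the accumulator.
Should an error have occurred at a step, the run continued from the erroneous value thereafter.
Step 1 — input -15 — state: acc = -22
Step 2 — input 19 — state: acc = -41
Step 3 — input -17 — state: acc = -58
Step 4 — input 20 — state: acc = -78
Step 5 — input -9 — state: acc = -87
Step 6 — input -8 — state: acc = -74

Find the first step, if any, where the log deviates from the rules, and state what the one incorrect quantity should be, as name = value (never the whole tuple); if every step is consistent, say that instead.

step 6, acc = -79

Step 1: acc = -7 + -15 = -22 — same as recorded.
Step 2: acc = -22 - 19 = -41 — matches.
Step 3: acc = -41 + -17 = -58 — matches.
Step 4: acc = -58 - 20 = -78 — confirmed correct.
Step 5: acc = -78 + -9 = -87 — verified.
Step 6: acc = -87 - -8 = -79 — this is not what the log shows.
So the first discrepancy is step 6, where the right value is acc = -79.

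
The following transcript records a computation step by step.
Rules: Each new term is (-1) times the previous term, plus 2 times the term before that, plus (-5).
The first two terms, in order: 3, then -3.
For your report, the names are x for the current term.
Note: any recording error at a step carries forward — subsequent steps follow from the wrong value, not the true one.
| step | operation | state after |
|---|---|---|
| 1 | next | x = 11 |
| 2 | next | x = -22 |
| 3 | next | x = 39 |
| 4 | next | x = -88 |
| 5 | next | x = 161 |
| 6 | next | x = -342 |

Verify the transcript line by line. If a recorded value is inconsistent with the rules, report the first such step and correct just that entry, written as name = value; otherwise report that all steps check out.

step 1, x = 4

Recomputing the run from the initial state:
step 1: x = 4
step 2: x = -15
step 3: x = 18
step 4: x = -53
step 5: x = 84
step 6: x = -195
The first disagreement with the transcript is at step 1, where the value should be x = 4.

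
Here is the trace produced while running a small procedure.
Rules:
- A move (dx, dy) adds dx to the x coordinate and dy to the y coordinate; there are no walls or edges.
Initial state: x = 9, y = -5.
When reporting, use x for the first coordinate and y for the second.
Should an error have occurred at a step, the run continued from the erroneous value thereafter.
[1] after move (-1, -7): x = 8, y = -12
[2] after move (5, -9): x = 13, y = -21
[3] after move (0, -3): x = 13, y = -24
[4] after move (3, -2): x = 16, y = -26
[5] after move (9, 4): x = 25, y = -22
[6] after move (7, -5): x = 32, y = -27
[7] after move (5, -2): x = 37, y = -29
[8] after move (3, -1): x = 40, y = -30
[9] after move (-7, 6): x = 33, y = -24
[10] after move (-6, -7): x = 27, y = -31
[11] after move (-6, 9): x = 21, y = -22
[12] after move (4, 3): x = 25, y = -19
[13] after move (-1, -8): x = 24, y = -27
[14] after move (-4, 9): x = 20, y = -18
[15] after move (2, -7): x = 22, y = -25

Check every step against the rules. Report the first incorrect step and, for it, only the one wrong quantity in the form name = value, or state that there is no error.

Recomputing the run from the initial state:
step 1: x = 8, y = -12
step 2: x = 13, y = -21
step 3: x = 13, y = -24
step 4: x = 16, y = -26
step 5: x = 25, y = -22
step 6: x = 32, y = -27
step 7: x = 37, y = -29
step 8: x = 40, y = -30
step 9: x = 33, y = -24
step 10: x = 27, y = -31
step 11: x = 21, y = -22
step 12: x = 25, y = -19
step 13: x = 24, y = -27
step 14: x = 20, y = -18
step 15: x = 22, y = -25
This matches the trace at every step.

no error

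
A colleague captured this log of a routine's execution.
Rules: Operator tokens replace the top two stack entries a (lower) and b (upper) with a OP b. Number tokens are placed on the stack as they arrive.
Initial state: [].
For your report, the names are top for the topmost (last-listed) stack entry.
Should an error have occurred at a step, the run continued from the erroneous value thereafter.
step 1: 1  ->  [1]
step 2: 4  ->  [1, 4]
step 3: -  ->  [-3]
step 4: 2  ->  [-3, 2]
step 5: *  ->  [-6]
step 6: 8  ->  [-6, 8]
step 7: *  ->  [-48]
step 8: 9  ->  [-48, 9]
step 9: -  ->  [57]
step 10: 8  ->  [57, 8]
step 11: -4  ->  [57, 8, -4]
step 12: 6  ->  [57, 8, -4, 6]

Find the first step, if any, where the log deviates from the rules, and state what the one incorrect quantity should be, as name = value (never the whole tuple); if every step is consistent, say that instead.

step 9, top = -57

Recomputing the run from the initial state:
step 1: [1]
step 2: [1, 4]
step 3: [-3]
step 4: [-3, 2]
step 5: [-6]
step 6: [-6, 8]
step 7: [-48]
step 8: [-48, 9]
step 9: [-57]
step 10: [-57, 8]
step 11: [-57, 8, -4]
step 12: [-57, 8, -4, 6]
The first disagreement with the log is at step 9, where the value should be top = -57.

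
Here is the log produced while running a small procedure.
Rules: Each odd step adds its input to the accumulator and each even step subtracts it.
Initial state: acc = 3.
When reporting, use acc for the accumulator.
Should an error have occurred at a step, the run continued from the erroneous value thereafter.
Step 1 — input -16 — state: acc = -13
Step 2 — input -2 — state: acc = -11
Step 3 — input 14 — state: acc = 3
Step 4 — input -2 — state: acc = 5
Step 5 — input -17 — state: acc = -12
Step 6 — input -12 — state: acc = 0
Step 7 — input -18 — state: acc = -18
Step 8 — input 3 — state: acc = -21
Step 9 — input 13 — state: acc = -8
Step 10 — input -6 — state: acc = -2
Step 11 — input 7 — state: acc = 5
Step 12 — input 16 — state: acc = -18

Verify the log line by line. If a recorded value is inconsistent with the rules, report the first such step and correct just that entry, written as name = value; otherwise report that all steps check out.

Recomputing the run from the initial state:
step 1: acc = -13
step 2: acc = -11
step 3: acc = 3
step 4: acc = 5
step 5: acc = -12
step 6: acc = 0
step 7: acc = -18
step 8: acc = -21
step 9: acc = -8
step 10: acc = -2
step 11: acc = 5
step 12: acc = -11
The first disagreement with the log is at step 12, where the value should be acc = -11.

step 12, acc = -11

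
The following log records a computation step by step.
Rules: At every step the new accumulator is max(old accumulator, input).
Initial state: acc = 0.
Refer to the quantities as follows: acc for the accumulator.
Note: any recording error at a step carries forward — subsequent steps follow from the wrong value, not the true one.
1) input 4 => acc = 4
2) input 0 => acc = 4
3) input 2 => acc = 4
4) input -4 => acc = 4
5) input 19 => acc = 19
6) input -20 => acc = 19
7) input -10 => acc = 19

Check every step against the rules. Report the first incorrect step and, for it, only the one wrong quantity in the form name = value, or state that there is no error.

no error

Recomputing the run from the initial state:
step 1: acc = 4
step 2: acc = 4
step 3: acc = 4
step 4: acc = 4
step 5: acc = 19
step 6: acc = 19
step 7: acc = 19
This matches the log at every step.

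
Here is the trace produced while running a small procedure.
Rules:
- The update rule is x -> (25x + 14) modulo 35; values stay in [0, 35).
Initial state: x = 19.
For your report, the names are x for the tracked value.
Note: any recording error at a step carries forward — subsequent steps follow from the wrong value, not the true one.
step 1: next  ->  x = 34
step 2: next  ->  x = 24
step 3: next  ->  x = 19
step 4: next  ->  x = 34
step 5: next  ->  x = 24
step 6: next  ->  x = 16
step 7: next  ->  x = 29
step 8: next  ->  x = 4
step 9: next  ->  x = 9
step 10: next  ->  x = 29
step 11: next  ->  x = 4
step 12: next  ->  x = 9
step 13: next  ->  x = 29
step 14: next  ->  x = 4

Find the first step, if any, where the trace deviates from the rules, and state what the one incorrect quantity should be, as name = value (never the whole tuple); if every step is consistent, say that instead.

step 6, x = 19

Step 1: x = (25*19 + 14) mod 35 = 34 — verified.
Step 2: x = (25*34 + 14) mod 35 = 24 — confirmed correct.
Step 3: x = (25*24 + 14) mod 35 = 19 — consistent with the trace.
Step 4: x = (25*19 + 14) mod 35 = 34 — checks out.
Step 5: x = (25*34 + 14) mod 35 = 24 — agrees with the trace.
Step 6: x = (25*24 + 14) mod 35 = 19 — first mismatch against the trace.
First deviation found at step 6; the corrected entry is x = 19.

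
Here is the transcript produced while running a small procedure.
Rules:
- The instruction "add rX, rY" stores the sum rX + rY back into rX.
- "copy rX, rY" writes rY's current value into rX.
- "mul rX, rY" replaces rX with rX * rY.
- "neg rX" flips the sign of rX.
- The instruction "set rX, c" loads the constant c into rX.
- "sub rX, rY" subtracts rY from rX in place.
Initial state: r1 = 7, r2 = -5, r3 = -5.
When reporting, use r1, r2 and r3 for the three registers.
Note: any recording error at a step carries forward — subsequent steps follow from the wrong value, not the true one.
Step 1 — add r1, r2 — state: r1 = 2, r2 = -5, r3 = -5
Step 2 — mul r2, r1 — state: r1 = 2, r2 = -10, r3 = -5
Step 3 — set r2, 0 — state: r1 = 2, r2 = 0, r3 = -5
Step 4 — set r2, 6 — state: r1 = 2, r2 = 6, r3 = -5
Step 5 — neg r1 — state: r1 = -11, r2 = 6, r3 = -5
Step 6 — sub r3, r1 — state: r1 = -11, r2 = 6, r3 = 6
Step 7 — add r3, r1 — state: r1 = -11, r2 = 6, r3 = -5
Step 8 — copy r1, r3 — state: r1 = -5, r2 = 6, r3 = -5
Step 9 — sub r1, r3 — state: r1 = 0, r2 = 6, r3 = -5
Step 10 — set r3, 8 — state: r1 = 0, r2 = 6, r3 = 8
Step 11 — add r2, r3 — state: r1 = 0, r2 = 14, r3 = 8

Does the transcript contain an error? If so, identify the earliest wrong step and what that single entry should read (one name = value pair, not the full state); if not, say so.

step 5, r1 = -2

Step 1: r1 = 7 + -5 = 2 — matches.
Step 2: r2 = -5 * 2 = -10 — consistent with the transcript.
Step 3: r2 = 0 — same as recorded.
Step 4: r2 = 6 — same as recorded.
Step 5: r1 = -(2) = -2 — the recorded entry deviates here.
Conclusion: step 5 carries the first error; the entry should be r1 = -2.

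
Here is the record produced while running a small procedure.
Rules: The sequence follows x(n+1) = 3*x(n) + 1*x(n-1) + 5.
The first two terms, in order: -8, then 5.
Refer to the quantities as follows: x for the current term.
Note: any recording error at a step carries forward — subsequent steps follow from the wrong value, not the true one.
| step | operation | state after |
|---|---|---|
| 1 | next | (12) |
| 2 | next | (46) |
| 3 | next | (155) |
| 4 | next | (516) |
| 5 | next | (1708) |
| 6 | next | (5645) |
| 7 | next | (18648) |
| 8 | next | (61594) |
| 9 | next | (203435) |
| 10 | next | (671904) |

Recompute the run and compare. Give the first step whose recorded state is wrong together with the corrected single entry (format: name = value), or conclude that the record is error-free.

Recomputing the run from the initial state:
step 1: x = 12
step 2: x = 46
step 3: x = 155
step 4: x = 516
step 5: x = 1708
step 6: x = 5645
step 7: x = 18648
step 8: x = 61594
step 9: x = 203435
step 10: x = 671904
This matches the record at every step.

no error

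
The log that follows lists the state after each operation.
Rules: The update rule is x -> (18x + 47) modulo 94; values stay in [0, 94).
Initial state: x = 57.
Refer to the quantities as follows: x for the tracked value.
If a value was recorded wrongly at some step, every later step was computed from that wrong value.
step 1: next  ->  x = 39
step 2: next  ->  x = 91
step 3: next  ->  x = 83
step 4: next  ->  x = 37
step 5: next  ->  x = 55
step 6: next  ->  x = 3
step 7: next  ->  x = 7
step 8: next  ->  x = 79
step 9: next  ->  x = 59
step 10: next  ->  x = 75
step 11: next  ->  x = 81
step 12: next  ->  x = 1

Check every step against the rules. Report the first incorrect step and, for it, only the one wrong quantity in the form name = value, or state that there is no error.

step 3, x = 87

Recomputing the run from the initial state:
step 1: x = 39
step 2: x = 91
step 3: x = 87
step 4: x = 15
step 5: x = 35
step 6: x = 19
step 7: x = 13
step 8: x = 93
step 9: x = 29
step 10: x = 5
step 11: x = 43
step 12: x = 69
The first disagreement with the log is at step 3, where the value should be x = 87.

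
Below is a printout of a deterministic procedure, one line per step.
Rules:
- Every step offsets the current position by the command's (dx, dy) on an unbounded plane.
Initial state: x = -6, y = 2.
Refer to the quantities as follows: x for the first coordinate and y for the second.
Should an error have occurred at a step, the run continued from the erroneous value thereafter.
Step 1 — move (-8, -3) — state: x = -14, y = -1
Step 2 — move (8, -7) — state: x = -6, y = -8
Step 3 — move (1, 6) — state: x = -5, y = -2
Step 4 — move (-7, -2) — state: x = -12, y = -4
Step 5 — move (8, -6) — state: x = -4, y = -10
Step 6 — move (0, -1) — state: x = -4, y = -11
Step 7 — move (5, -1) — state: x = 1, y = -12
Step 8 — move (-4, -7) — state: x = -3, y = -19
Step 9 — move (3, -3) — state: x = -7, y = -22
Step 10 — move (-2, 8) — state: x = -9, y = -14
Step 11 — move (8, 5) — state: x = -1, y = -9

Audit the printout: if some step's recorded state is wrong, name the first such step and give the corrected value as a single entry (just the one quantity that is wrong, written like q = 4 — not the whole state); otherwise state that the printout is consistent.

Recomputing the run from the initial state:
step 1: x = -14, y = -1
step 2: x = -6, y = -8
step 3: x = -5, y = -2
step 4: x = -12, y = -4
step 5: x = -4, y = -10
step 6: x = -4, y = -11
step 7: x = 1, y = -12
step 8: x = -3, y = -19
step 9: x = 0, y = -22
step 10: x = -2, y = -14
step 11: x = 6, y = -9
The first disagreement with the printout is at step 9, where the value should be x = 0.

step 9, x = 0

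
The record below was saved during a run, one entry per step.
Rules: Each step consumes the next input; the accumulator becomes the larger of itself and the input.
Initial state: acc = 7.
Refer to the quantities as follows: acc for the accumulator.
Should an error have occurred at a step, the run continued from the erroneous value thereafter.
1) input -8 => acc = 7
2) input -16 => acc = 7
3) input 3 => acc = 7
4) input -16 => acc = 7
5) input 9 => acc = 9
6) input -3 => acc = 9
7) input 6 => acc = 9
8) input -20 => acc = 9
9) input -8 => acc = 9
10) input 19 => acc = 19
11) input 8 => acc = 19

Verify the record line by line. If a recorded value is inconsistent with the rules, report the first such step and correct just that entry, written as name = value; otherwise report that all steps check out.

Recomputing the run from the initial state:
step 1: acc = 7
step 2: acc = 7
step 3: acc = 7
step 4: acc = 7
step 5: acc = 9
step 6: acc = 9
step 7: acc = 9
step 8: acc = 9
step 9: acc = 9
step 10: acc = 19
step 11: acc = 19
This matches the record at every step.

no error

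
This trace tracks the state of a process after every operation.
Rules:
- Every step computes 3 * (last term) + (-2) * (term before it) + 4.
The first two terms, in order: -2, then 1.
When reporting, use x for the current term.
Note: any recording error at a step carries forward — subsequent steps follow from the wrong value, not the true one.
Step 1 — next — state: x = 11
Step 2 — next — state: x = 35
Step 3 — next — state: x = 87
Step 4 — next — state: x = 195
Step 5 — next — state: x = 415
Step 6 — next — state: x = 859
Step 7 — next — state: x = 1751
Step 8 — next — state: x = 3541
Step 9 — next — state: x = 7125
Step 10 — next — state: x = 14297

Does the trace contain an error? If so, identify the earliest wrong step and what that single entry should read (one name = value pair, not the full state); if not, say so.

step 8, x = 3539

Step 1: x = 3*(1) + (-2)*(-2) + (4) = 11 — exactly as logged.
Step 2: x = 3*(11) + (-2)*(1) + (4) = 35 — exactly as logged.
Step 3: x = 3*(35) + (-2)*(11) + (4) = 87 — verified.
Step 4: x = 3*(87) + (-2)*(35) + (4) = 195 — agrees with the trace.
Step 5: x = 3*(195) + (-2)*(87) + (4) = 415 — exactly as logged.
Step 6: x = 3*(415) + (-2)*(195) + (4) = 859 — confirmed correct.
Step 7: x = 3*(859) + (-2)*(415) + (4) = 1751 — agrees with the trace.
Step 8: x = 3*(1751) + (-2)*(859) + (4) = 3539 — the trace disagrees here.
Step 8 is the first one off; corrected, x = 3539.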